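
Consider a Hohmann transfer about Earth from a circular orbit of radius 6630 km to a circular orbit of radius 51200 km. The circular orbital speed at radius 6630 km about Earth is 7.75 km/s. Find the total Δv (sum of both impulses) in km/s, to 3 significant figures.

From the circular-orbit relation v² = μ/r at r = 6630 km: μ = v²r = (7.75)² × 6630 = 3.98214×10^5 km³/s².
Semi-major axis of the transfer orbit: a_t = (6630 + 51200)/2 = 28915 km.
Circular speed at r₁: v₁ = √(μ/r₁) = √(3.98214×10^5/6630) = 7.7500 km/s.
On the transfer ellipse at r₁, vis-viva gives v_p = √[μ(2/r₁ − 1/a_t)] = 10.313 km/s.
First burn Δv₁ = |v_p − v₁| = 2.563 km/s.
At r₂, v₂ = √(μ/r₂) = 2.7888 km/s.
Transfer-orbit speed at r₂: v_a = √[μ(2/r₂ − 1/a_t)] = 1.3354 km/s.
Second burn Δv₂ = |v₂ − v_a| = 1.453 km/s.
Δv = Δv₁ + Δv₂ = 2.563 + 1.453 = 4.016 km/s.

Δv = 4.02 km/s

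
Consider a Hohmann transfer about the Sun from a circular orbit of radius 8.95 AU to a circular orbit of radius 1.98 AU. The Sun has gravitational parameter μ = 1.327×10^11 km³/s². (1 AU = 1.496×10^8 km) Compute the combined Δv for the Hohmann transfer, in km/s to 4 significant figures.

Δv = 9.884 km/s

In km: r₁ = 8.95 × 1.496×10^8 = 1.33892×10^9 km; r₂ = 1.98 × 1.496×10^8 = 2.96208×10^8 km.
Transfer-ellipse semi-major axis a_t = (r₁ + r₂)/2 = (1.33892×10^9 + 2.96208×10^8)/2 = 8.17564×10^8 km.
Circular speed at r₁: v₁ = √(μ/r₁) = √(1.327×10^11/1.33892×10^9) = 9.955 km/s.
On the transfer ellipse at r₁, v² = μ(2/r − 1/a) gives v_a = √[μ(2/r₁ − 1/a_t)] = 5.992 km/s.
First burn Δv₁ = |v_a − v₁| = 3.963 km/s.
At r₂, v₂ = √(μ/r₂) = 21.166 km/s.
Transfer-orbit speed at r₂: v_p = √[μ(2/r₂ − 1/a_t)] = 27.087 km/s.
Second burn Δv₂ = |v₂ − v_p| = 5.921 km/s.
Δv = Δv₁ + Δv₂ = 3.963 + 5.921 = 9.884 km/s.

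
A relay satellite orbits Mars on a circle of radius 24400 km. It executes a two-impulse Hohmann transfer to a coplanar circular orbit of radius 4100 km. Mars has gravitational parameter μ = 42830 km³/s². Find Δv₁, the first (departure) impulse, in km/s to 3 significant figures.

Δv₁ = 0.614 km/s

Transfer-ellipse semi-major axis a_t = (r₁ + r₂)/2 = (24400 + 4100)/2 = 14250 km.
On the circular orbit at r = 24400 km, v_c = √(μ/r) = 1.3249 km/s.
Transfer-orbit speed at the same r (vis-viva, a = a_t): v_t = √[μ(2/r − 1/a_t)] = 0.71066 km/s.
Δv₁ = |v_t − v_c| = |0.71066 − 1.3249| = 0.6142 km/s.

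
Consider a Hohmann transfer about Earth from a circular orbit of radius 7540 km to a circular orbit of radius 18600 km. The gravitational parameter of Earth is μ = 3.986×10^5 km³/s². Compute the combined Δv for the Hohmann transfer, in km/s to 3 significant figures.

Δv = 2.52 km/s

Transfer-ellipse semi-major axis a_t = (r₁ + r₂)/2 = (7540 + 18600)/2 = 13070 km.
At r₁ the circular-orbit speed is v₁ = √(μ/r₁) = 7.271 km/s.
Transfer-orbit speed at r₁ (vis-viva equation): v_p = √[μ(2/r₁ − 1/a_t)] = 8.674 km/s.
First burn Δv₁ = |v_p − v₁| = 1.403 km/s.
Circular speed at r₂: v₂ = √(μ/r₂) = 4.629 km/s.
Transfer-orbit speed at r₂: v_a = √[μ(2/r₂ − 1/a_t)] = 3.516 km/s.
Second burn Δv₂ = |v₂ − v_a| = 1.113 km/s.
Total Δv = Δv₁ + Δv₂ = 2.516 km/s.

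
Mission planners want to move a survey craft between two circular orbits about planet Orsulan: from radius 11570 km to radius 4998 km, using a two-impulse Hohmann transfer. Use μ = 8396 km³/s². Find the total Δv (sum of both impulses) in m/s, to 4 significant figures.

Δv = 425.8 m/s

The Hohmann ellipse has a_t = (r₁ + r₂)/2 = 8284 km.
Circular speed at r₁: v₁ = √(μ/r₁) = √(8396/11570) = 0.8519 km/s.
On the transfer ellipse at r₁, vis-viva gives v_a = √[μ(2/r₁ − 1/a_t)] = 0.6617 km/s.
First burn Δv₁ = |v_a − v₁| = 0.1902 km/s.
At r₂, v₂ = √(μ/r₂) = 1.2961 km/s.
Transfer-orbit speed at r₂: v_p = √[μ(2/r₂ − 1/a_t)] = 1.5317 km/s.
Second burn Δv₂ = |v₂ − v_p| = 0.2356 km/s.
Total Δv = Δv₁ + Δv₂ = 0.4258 km/s.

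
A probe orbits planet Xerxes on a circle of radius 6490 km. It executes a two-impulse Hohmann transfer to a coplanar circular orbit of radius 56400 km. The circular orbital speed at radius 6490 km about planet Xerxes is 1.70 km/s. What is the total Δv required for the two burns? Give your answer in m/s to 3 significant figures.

From the circular-orbit relation v² = μ/r at r = 6490 km: μ = v²r = (1.70)² × 6490 = 18756.1 km³/s².
Transfer-ellipse semi-major axis a_t = (r₁ + r₂)/2 = (6490 + 56400)/2 = 31445 km.
At r₁ the circular-orbit speed is v₁ = √(μ/r₁) = 1.7000 km/s.
Transfer-orbit speed at r₁ (vis-viva): v_p = √[μ(2/r₁ − 1/a_t)] = 2.2767 km/s.
First burn Δv₁ = |v_p − v₁| = 0.5767 km/s.
Circular speed at r₂: v₂ = √(μ/r₂) = 0.5767 km/s.
Transfer-orbit speed at r₂: v_a = √[μ(2/r₂ − 1/a_t)] = 0.2620 km/s.
Second burn Δv₂ = |v₂ − v_a| = 0.3147 km/s.
Δv = Δv₁ + Δv₂ = 0.5767 + 0.3147 = 0.8914 km/s.

Δv = 891 m/s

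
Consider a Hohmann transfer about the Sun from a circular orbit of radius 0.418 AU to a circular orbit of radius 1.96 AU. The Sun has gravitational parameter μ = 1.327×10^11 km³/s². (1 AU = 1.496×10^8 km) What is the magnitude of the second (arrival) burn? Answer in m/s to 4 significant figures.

In km: r₁ = 0.418 × 1.496×10^8 = 6.25328×10^7 km; r₂ = 1.96 × 1.496×10^8 = 2.93216×10^8 km.
Transfer-ellipse semi-major axis a_t = (r₁ + r₂)/2 = (6.25328×10^7 + 2.93216×10^8)/2 = 1.778744×10^8 km.
On the circular orbit at r = 2.93216×10^8 km, v_c = √(μ/r) = 21.27 km/s.
Vis-viva on the transfer ellipse at r = 2.93216×10^8 km gives v_t = √[μ(2/r − 1/a_t)] = 12.61 km/s.
Δv₂ = |v_t − v_c| = |12.61 − 21.27| = 8.660 km/s.

Δv₂ = 8660 m/s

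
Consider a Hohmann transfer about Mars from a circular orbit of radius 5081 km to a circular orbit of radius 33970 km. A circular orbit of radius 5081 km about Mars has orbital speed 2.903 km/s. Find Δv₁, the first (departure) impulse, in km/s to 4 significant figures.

From the circular-orbit relation v² = μ/r at r = 5081 km: μ = v²r = (2.903)² × 5081 = 42819.7 km³/s².
Transfer-ellipse semi-major axis a_t = (r₁ + r₂)/2 = (5081 + 33970)/2 = 19525.5 km.
Circular speed at r = 5081 km: v_c = √(μ/r) = 2.9030 km/s.
Vis-viva on the transfer ellipse at r = 5081 km gives v_t = √[μ(2/r − 1/a_t)] = 3.8291 km/s.
Δv₁ = |v_t − v_c| = |3.8291 − 2.9030| = 0.9261 km/s.

Δv₁ = 0.9261 km/s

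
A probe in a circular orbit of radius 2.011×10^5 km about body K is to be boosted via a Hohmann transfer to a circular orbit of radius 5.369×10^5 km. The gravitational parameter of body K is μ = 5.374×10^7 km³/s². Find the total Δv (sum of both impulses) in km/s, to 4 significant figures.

The Hohmann ellipse has a_t = (r₁ + r₂)/2 = 3.690×10^5 km.
At r₁ the circular-orbit speed is v₁ = √(μ/r₁) = 16.3472 km/s.
Transfer-orbit speed at r₁ (vis-viva equation): v_p = √[μ(2/r₁ − 1/a_t)] = 19.7186 km/s.
First burn Δv₁ = |v_p − v₁| = 3.371 km/s.
Circular speed at r₂: v₂ = √(μ/r₂) = 10.005 km/s.
Transfer-orbit speed at r₂: v_a = √[μ(2/r₂ − 1/a_t)] = 7.3858 km/s.
Second burn Δv₂ = |v₂ − v_a| = 2.619 km/s.
Total Δv = Δv₁ + Δv₂ = 5.990 km/s.

Δv = 5.990 km/s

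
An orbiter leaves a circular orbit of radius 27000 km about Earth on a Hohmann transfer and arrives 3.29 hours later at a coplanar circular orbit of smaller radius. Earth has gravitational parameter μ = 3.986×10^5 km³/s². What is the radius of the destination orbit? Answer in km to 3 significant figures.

r₂ = 8650 km

Transfer time t = 3.29 hours = 11844 s, and t = π√(a_t³/μ).
So a_t = (μ t²/π²)^(1/3) = (3.986×10^5 × (11844)² / π²)^(1/3) = 17827 km.
Since a_t = (r₁ + r₂)/2, r₂ = 2a_t − r₁ = 2×17827 − 27000 = 8654 km.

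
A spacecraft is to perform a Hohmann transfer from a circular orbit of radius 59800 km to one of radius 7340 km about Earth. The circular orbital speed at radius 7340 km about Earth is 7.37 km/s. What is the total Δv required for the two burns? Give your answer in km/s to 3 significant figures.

Δv = 3.84 km/s

From the circular-orbit relation v² = μ/r at r = 7340 km: μ = v²r = (7.37)² × 7340 = 3.98686×10^5 km³/s².
Semi-major axis of the transfer orbit: a_t = (59800 + 7340)/2 = 33570 km.
At r₁ the circular-orbit speed is v₁ = √(μ/r₁) = 2.5821 km/s.
Transfer-orbit speed at r₁ (vis-viva equation): v_a = √[μ(2/r₁ − 1/a_t)] = 1.2074 km/s.
First burn Δv₁ = |v_a − v₁| = 1.3747 km/s.
At r₂, v₂ = √(μ/r₂) = 7.3700 km/s.
Transfer-orbit speed at r₂: v_p = √[μ(2/r₂ − 1/a_t)] = 9.8365 km/s.
Second burn Δv₂ = |v₂ − v_p| = 2.4665 km/s.
Total Δv = Δv₁ + Δv₂ = 3.841 km/s.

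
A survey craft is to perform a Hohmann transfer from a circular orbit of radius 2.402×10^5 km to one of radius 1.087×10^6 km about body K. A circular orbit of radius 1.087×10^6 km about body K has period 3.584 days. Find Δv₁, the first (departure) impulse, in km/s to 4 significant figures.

Δv₁ = 13.13 km/s

From Kepler's third law T² = 4π²r³/μ at r = 1.087×10^6 km, T = 3.584 days = 3.584 × 86400 s = 3.096576×10^5 s: μ = 4π²r³/T² = 5.28792×10^8 km³/s².
Semi-major axis of the transfer orbit: a_t = (2.402×10^5 + 1.087×10^6)/2 = 6.636×10^5 km.
Circular speed at r = 2.402×10^5 km: v_c = √(μ/r) = 46.92 km/s.
Vis-viva on the transfer ellipse at r = 2.402×10^5 km gives v_t = √[μ(2/r − 1/a_t)] = 60.05 km/s.
Δv₁ = |v_t − v_c| = |60.05 − 46.92| = 13.13 km/s.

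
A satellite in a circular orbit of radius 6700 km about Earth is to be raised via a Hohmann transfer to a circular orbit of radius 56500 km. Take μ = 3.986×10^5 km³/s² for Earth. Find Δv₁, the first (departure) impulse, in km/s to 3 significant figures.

Δv₁ = 2.60 km/s

The Hohmann ellipse has a_t = (r₁ + r₂)/2 = 31600 km.
Circular speed at r = 6700 km: v_c = √(μ/r) = 7.71314 km/s.
Transfer-orbit speed at the same r (vis-viva, a = a_t): v_t = √[μ(2/r − 1/a_t)] = 10.3136 km/s.
Δv₁ = |v_t − v_c| = |10.3136 − 7.71314| = 2.600 km/s.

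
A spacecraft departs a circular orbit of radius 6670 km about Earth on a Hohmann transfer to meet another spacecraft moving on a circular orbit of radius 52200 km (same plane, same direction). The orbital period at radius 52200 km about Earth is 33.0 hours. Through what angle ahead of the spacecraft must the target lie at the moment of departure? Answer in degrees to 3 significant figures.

From Kepler's third law T² = 4π²r³/μ at r = 52200 km, T = 33.0 hours = 33.0 × 3600 s = 1.188×10^5 s: μ = 4π²r³/T² = 3.97867×10^5 km³/s².
Semi-major axis of the transfer orbit: a_t = (6670 + 52200)/2 = 29435 km.
The half-period of the transfer ellipse is t = π√(a_t³/μ) = 25152 s.
Target angular speed ω₂ = √(μ/r₂³) = 5.2889×10^-5 rad/s.
Angle swept by the target during transfer: ω₂·t = 1.3303 rad = 76.22°.
Arrival is 180° from departure on the ellipse, so φ = 180° − 76.22° = 104°.

φ = 104°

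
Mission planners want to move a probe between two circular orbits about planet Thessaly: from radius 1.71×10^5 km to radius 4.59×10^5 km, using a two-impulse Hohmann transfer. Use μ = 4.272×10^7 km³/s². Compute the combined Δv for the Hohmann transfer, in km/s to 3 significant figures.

Δv = 5.81 km/s

The Hohmann ellipse has a_t = (r₁ + r₂)/2 = 3.150×10^5 km.
Circular speed at r₁: v₁ = √(μ/r₁) = √(4.272×10^7/1.710×10^5) = 15.806 km/s.
Transfer-orbit speed at r₁ (vis-viva): v_p = √[μ(2/r₁ − 1/a_t)] = 19.080 km/s.
First burn Δv₁ = |v_p − v₁| = 3.274 km/s.
At r₂, v₂ = √(μ/r₂) = 9.647 km/s.
Transfer-orbit speed at r₂: v_a = √[μ(2/r₂ − 1/a_t)] = 7.108 km/s.
Second burn Δv₂ = |v₂ − v_a| = 2.539 km/s.
Total Δv = Δv₁ + Δv₂ = 5.813 km/s.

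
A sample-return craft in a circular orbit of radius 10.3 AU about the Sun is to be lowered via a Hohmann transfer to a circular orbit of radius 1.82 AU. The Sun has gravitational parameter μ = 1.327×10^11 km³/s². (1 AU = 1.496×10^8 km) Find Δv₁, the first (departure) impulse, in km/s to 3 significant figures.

In km: r₁ = 10.3 × 1.496×10^8 = 1.54088×10^9 km; r₂ = 1.82 × 1.496×10^8 = 2.72272×10^8 km.
The Hohmann ellipse has a_t = (r₁ + r₂)/2 = 9.06576×10^8 km.
Circular speed at r = 1.54088×10^9 km: v_c = √(μ/r) = 9.280 km/s.
Vis-viva on the transfer ellipse at r = 1.54088×10^9 km gives v_t = √[μ(2/r − 1/a_t)] = 5.086 km/s.
Δv₁ = |v_t − v_c| = |5.086 − 9.280| = 4.194 km/s.

Δv₁ = 4.19 km/s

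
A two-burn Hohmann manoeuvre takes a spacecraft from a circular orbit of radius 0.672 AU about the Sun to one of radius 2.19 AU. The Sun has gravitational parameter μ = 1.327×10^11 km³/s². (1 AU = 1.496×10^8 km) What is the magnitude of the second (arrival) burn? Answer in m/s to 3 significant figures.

Δv₂ = 6330 m/s

In km: r₁ = 0.672 × 1.496×10^8 = 1.005312×10^8 km; r₂ = 2.19 × 1.496×10^8 = 3.27624×10^8 km.
Transfer-ellipse semi-major axis a_t = (r₁ + r₂)/2 = (1.005312×10^8 + 3.27624×10^8)/2 = 2.140776×10^8 km.
On the circular orbit at r = 3.27624×10^8 km, v_c = √(μ/r) = 20.126 km/s.
Transfer-orbit speed at the same r (vis-viva, a = a_t): v_t = √[μ(2/r − 1/a_t)] = 13.792 km/s.
Δv₂ = |v_t − v_c| = |13.792 − 20.126| = 6.334 km/s.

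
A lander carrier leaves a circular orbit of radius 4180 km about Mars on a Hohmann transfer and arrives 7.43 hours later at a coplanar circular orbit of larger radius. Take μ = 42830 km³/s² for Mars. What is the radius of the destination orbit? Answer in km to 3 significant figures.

r₂ = 25000 km

Transfer time t = 7.43 hours = 26748 s, and t = π√(a_t³/μ).
So a_t = (μ t²/π²)^(1/3) = (42830 × (26748)² / π²)^(1/3) = 14588 km.
Since a_t = (r₁ + r₂)/2, r₂ = 2a_t − r₁ = 2×14588 − 4180 = 24996 km.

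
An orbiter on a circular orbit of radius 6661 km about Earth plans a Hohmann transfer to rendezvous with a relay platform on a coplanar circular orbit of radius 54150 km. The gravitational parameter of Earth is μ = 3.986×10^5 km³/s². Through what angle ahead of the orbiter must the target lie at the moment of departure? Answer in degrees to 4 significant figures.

φ = 104.3°

Semi-major axis of the transfer orbit: a_t = (6661 + 54150)/2 = 30405.5 km.
Transfer time t = π√(a_t³/μ) = 26382 s.
Target angular speed ω₂ = √(μ/r₂³) = 5.0104×10^-5 rad/s.
Angle swept by the target during transfer: ω₂·t = 1.32184 rad = 75.74°.
The orbiter traverses 180° on the transfer ellipse, so the target must lead by 180° − 75.74° = 104.3°.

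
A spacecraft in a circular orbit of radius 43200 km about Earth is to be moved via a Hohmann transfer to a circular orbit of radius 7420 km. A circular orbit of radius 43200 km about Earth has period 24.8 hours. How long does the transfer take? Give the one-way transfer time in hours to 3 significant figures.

From Kepler's third law T² = 4π²r³/μ at r = 43200 km, T = 24.8 hours = 24.8 × 3600 s = 89280 s: μ = 4π²r³/T² = 3.99303×10^5 km³/s².
The Hohmann ellipse has a_t = (r₁ + r₂)/2 = 25310 km.
Half the transfer-orbit period gives t = π√(a_t³/μ) = 20020 s.
Converting: 20020 s ÷ 3600 s/hour = 5.56 hours.

t = 5.56 hours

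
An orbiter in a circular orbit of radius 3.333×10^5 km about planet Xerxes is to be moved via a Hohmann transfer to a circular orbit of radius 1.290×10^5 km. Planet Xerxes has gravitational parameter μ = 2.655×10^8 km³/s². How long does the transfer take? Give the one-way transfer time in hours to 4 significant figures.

t = 5.952 hours

Semi-major axis of the transfer orbit: a_t = (3.333×10^5 + 1.290×10^5)/2 = 2.3115×10^5 km.
By Kepler's third law the transfer-orbit period is T = 2π√(a_t³/μ), so t = T/2 = 21427 s.
Converting: 21427 s ÷ 3600 s/hour = 5.952 hours.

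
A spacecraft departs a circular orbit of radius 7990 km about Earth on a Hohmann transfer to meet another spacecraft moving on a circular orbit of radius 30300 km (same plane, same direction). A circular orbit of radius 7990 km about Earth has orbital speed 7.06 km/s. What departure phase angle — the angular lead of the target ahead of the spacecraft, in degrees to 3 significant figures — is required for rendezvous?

φ = 89.6°

From the circular-orbit relation v² = μ/r at r = 7990 km: μ = v²r = (7.06)² × 7990 = 3.98250×10^5 km³/s².
The Hohmann ellipse has a_t = (r₁ + r₂)/2 = 19145 km.
Transfer time t = π√(a_t³/μ) = 13187.3 s.
Target angular speed ω₂ = √(μ/r₂³) = 1.19650×10^-4 rad/s.
Angle swept by the target during transfer: ω₂·t = 1.57786 rad = 90.40°.
The spacecraft traverses 180° on the transfer ellipse, so the target must lead by 180° − 90.40° = 89.6°.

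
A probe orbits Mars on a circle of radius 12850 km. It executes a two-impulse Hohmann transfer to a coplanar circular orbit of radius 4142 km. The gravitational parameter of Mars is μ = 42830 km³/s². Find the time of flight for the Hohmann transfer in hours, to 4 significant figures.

t = 3.302 hours

The Hohmann ellipse has a_t = (r₁ + r₂)/2 = 8496 km.
Transfer time t = π√(a_t³/μ) = π√((8496)³ / 42830) = 11888 s.
Converting: 11888 s ÷ 3600 s/hour = 3.302 hours.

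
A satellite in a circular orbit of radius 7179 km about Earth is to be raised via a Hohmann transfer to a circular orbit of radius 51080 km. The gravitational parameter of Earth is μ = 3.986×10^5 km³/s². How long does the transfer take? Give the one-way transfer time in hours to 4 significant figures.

t = 6.872 hours

Transfer-ellipse semi-major axis a_t = (r₁ + r₂)/2 = (7179 + 51080)/2 = 29129.5 km.
Half the transfer-orbit period gives t = π√(a_t³/μ) = 24740 s.
Converting: 24740 s ÷ 3600 s/hour = 6.872 hours.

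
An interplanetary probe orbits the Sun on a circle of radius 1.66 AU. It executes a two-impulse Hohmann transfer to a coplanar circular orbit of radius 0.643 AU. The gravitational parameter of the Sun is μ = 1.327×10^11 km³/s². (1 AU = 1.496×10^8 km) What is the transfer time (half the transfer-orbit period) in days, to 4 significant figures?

In km: r₁ = 1.66 × 1.496×10^8 = 2.48336×10^8 km; r₂ = 0.643 × 1.496×10^8 = 9.61928×10^7 km.
The Hohmann ellipse has a_t = (r₁ + r₂)/2 = 1.722644×10^8 km.
Transfer time t = π√(a_t³/μ) = π√((1.722644×10^8)³ / 1.327×10^11) = 1.950×10^7 s.
Converting: 1.950×10^7 s ÷ 86400 s/day = 225.7 days.

t = 225.7 days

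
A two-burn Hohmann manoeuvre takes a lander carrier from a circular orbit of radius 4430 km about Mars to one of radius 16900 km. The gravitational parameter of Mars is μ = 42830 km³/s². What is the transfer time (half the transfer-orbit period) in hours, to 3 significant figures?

t = 4.64 hours

Semi-major axis of the transfer orbit: a_t = (4430 + 16900)/2 = 10665 km.
Half the transfer-orbit period gives t = π√(a_t³/μ) = 16720 s.
Converting: 16720 s ÷ 3600 s/hour = 4.64 hours.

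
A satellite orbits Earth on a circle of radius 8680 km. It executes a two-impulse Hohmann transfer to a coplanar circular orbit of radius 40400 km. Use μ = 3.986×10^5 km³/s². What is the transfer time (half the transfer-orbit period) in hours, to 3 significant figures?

t = 5.31 hours

The Hohmann ellipse has a_t = (r₁ + r₂)/2 = 24540 km.
Half the transfer-orbit period gives t = π√(a_t³/μ) = 19130 s.
Converting: 19130 s ÷ 3600 s/hour = 5.31 hours.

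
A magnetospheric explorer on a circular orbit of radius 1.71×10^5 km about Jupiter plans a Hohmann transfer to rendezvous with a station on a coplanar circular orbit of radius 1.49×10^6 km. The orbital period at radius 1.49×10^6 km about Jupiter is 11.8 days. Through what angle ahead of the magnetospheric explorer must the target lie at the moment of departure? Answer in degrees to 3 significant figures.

φ = 105°

From Kepler's third law T² = 4π²r³/μ at r = 1.49×10^6 km, T = 11.8 days = 11.8 × 86400 s = 1.01952×10^6 s: μ = 4π²r³/T² = 1.25640×10^8 km³/s².
Transfer-ellipse semi-major axis a_t = (r₁ + r₂)/2 = (1.710×10^5 + 1.490×10^6)/2 = 8.305×10^5 km.
Transfer time t = π√(a_t³/μ) = 2.1213×10^5 s.
The target's mean motion on its circular orbit is ω₂ = √(μ/r₂³) = 6.1629×10^-6 rad/s.
Angle swept by the target during transfer: ω₂·t = 1.3073 rad = 74.90°.
The magnetospheric explorer traverses 180° on the transfer ellipse, so the target must lead by 180° − 74.90° = 105°.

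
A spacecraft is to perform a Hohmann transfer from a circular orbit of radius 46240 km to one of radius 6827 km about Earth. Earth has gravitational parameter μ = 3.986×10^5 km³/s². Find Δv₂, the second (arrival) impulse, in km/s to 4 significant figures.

Δv₂ = 2.446 km/s

Semi-major axis of the transfer orbit: a_t = (46240 + 6827)/2 = 26533.5 km.
Circular speed at r = 6827 km: v_c = √(μ/r) = 7.6411 km/s.
Transfer-orbit speed at the same r (vis-viva, a = a_t): v_t = √[μ(2/r − 1/a_t)] = 10.087 km/s.
Δv₂ = |v_t − v_c| = |10.087 − 7.6411| = 2.446 km/s.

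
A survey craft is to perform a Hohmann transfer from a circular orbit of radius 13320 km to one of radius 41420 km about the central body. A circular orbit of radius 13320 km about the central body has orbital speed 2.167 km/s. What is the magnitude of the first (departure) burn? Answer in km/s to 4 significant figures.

Δv₁ = 0.4988 km/s

From the circular-orbit relation v² = μ/r at r = 13320 km: μ = v²r = (2.167)² × 13320 = 62549.2 km³/s².
The Hohmann ellipse has a_t = (r₁ + r₂)/2 = 27370 km.
On the circular orbit at r = 13320 km, v_c = √(μ/r) = 2.1670 km/s.
Transfer-orbit speed at the same r (vis-viva, a = a_t): v_t = √[μ(2/r − 1/a_t)] = 2.6658 km/s.
Δv₁ = |v_t − v_c| = |2.6658 − 2.1670| = 0.4988 km/s.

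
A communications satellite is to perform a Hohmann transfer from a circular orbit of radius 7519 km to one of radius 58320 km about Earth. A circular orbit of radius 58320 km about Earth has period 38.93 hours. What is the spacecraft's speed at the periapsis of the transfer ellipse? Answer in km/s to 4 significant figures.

From Kepler's third law T² = 4π²r³/μ at r = 58320 km, T = 38.93 hours = 38.93 × 3600 s = 1.40148×10^5 s: μ = 4π²r³/T² = 3.98693×10^5 km³/s².
Semi-major axis of the transfer orbit: a_t = (7519 + 58320)/2 = 32919.5 km.
The periapsis of the transfer ellipse is at r = 7519 km.
From the vis-viva equation, v = √[μ(2/r − 1/a_t)] = 9.692 km/s.

v = 9.692 km/s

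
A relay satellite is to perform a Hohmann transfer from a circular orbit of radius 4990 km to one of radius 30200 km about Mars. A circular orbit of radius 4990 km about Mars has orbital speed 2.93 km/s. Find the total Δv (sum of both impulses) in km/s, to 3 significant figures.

Δv = 1.47 km/s

From the circular-orbit relation v² = μ/r at r = 4990 km: μ = v²r = (2.93)² × 4990 = 42838.7 km³/s².
The Hohmann ellipse has a_t = (r₁ + r₂)/2 = 17595 km.
Circular speed at r₁: v₁ = √(μ/r₁) = √(42838.7/4990) = 2.9300 km/s.
Transfer-orbit speed at r₁ (v² = μ(2/r − 1/a)): v_p = √[μ(2/r₁ − 1/a_t)] = 3.8386 km/s.
First burn Δv₁ = |v_p − v₁| = 0.9086 km/s.
Circular speed at r₂: v₂ = √(μ/r₂) = 1.191 km/s.
Transfer-orbit speed at r₂: v_a = √[μ(2/r₂ − 1/a_t)] = 0.6343 km/s.
Second burn Δv₂ = |v₂ − v_a| = 0.5567 km/s.
Total Δv = Δv₁ + Δv₂ = 1.465 km/s.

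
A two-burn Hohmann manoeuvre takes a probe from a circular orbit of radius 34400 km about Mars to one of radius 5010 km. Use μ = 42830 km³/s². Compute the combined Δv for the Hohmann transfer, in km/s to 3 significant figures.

Δv = 1.49 km/s

The Hohmann ellipse has a_t = (r₁ + r₂)/2 = 19705 km.
At r₁ the circular-orbit speed is v₁ = √(μ/r₁) = 1.11582 km/s.
Transfer-orbit speed at r₁ (v² = μ(2/r − 1/a)): v_a = √[μ(2/r₁ − 1/a_t)] = 0.562633 km/s.
First burn Δv₁ = |v_a − v₁| = 0.55319 km/s.
Circular speed at r₂: v₂ = √(μ/r₂) = 2.92385 km/s.
Transfer-orbit speed at r₂: v_p = √[μ(2/r₂ − 1/a_t)] = 3.86319 km/s.
Second burn Δv₂ = |v₂ − v_p| = 0.93934 km/s.
Total Δv = Δv₁ + Δv₂ = 1.493 km/s.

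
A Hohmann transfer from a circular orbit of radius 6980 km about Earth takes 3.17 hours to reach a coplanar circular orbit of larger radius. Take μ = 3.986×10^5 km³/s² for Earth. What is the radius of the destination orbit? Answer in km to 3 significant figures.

r₂ = 27800 km

Transfer time t = 3.17 hours = 11412 s, and t = π√(a_t³/μ).
So a_t = (μ t²/π²)^(1/3) = (3.986×10^5 × (11412)² / π²)^(1/3) = 17391 km.
Since a_t = (r₁ + r₂)/2, r₂ = 2a_t − r₁ = 2×17391 − 6980 = 27802 km.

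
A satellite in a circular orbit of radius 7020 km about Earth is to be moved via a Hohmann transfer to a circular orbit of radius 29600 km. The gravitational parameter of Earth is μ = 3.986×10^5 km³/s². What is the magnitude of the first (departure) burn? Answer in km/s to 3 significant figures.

Semi-major axis of the transfer orbit: a_t = (7020 + 29600)/2 = 18310 km.
On the circular orbit at r = 7020 km, v_c = √(μ/r) = 7.535 km/s.
Vis-viva on the transfer ellipse at r = 7020 km gives v_t = √[μ(2/r − 1/a_t)] = 9.581 km/s.
Δv₁ = |v_t − v_c| = |9.581 − 7.535| = 2.046 km/s.

Δv₁ = 2.05 km/s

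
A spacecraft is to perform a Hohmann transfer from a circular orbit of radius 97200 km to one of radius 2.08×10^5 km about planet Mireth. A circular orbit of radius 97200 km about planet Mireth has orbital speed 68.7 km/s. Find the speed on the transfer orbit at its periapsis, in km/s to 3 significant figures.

From the circular-orbit relation v² = μ/r at r = 97200 km: μ = v²r = (68.7)² × 97200 = 4.58754×10^8 km³/s².
The Hohmann ellipse has a_t = (r₁ + r₂)/2 = 1.526×10^5 km.
At periapsis, r = 97200 km.
From the vis-viva equation, v = √[μ(2/r − 1/a_t)] = 80.21 km/s.

v = 80.2 km/s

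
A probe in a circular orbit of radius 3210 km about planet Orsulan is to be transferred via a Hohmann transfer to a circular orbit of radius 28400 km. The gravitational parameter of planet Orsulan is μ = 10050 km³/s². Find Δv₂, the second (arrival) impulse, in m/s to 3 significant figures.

Δv₂ = 327 m/s

Semi-major axis of the transfer orbit: a_t = (3210 + 28400)/2 = 15805 km.
On the circular orbit at r = 28400 km, v_c = √(μ/r) = 0.5949 km/s.
Vis-viva on the transfer ellipse at r = 28400 km gives v_t = √[μ(2/r − 1/a_t)] = 0.2681 km/s.
Δv₂ = |v_t − v_c| = |0.2681 − 0.5949| = 0.3268 km/s.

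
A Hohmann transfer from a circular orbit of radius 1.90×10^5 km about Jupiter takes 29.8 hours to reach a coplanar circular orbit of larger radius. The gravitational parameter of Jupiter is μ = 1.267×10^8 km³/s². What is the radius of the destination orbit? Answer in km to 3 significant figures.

r₂ = 8.67×10^5 km

Transfer time t = 29.8 hours = 1.0728×10^5 s, and t = π√(a_t³/μ).
So a_t = (μ t²/π²)^(1/3) = (1.267×10^8 × (1.0728×10^5)² / π²)^(1/3) = 5.2865×10^5 km.
Since a_t = (r₁ + r₂)/2, r₂ = 2a_t − r₁ = 2×5.2865×10^5 − 1.900×10^5 = 8.673×10^5 km.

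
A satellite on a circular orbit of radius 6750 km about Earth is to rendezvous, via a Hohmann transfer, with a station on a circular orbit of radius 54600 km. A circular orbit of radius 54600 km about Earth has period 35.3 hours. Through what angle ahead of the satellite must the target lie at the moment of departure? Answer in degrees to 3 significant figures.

φ = 104°

From Kepler's third law T² = 4π²r³/μ at r = 54600 km, T = 35.3 hours = 35.3 × 3600 s = 1.2708×10^5 s: μ = 4π²r³/T² = 3.97909×10^5 km³/s².
The Hohmann ellipse has a_t = (r₁ + r₂)/2 = 30675 km.
Transfer time t = π√(a_t³/μ) = 26760 s.
The target's mean motion on its circular orbit is ω₂ = √(μ/r₂³) = 4.944×10^-5 rad/s.
Angle swept by the target during transfer: ω₂·t = 1.323 rad = 75.80°.
The satellite traverses 180° on the transfer ellipse, so the target must lead by 180° − 75.80° = 104°.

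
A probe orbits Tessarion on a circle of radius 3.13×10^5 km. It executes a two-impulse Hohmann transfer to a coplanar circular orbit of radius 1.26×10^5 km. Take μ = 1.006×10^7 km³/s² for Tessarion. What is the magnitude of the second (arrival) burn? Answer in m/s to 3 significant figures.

Δv₂ = 1730 m/s

Semi-major axis of the transfer orbit: a_t = (3.130×10^5 + 1.260×10^5)/2 = 2.195×10^5 km.
On the circular orbit at r = 1.260×10^5 km, v_c = √(μ/r) = 8.935 km/s.
Vis-viva on the transfer ellipse at r = 1.260×10^5 km gives v_t = √[μ(2/r − 1/a_t)] = 10.67 km/s.
Δv₂ = |v_t − v_c| = |10.67 − 8.935| = 1.735 km/s.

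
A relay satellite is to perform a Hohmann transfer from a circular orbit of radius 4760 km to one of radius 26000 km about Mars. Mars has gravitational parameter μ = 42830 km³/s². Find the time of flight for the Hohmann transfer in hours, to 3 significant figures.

Transfer-ellipse semi-major axis a_t = (r₁ + r₂)/2 = (4760 + 26000)/2 = 15380 km.
Half the transfer-orbit period gives t = π√(a_t³/μ) = 28950 s.
Converting: 28950 s ÷ 3600 s/hour = 8.04 hours.

t = 8.04 hours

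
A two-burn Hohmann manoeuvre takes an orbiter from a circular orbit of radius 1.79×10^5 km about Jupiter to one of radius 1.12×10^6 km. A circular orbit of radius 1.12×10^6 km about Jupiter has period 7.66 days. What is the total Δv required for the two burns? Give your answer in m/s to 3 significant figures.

Δv = 13400 m/s

From Kepler's third law T² = 4π²r³/μ at r = 1.12×10^6 km, T = 7.66 days = 7.66 × 86400 s = 6.61824×10^5 s: μ = 4π²r³/T² = 1.26628×10^8 km³/s².
Semi-major axis of the transfer orbit: a_t = (1.790×10^5 + 1.120×10^6)/2 = 6.495×10^5 km.
Circular speed at r₁: v₁ = √(μ/r₁) = √(1.26628×10^8/1.790×10^5) = 26.5973 km/s.
Transfer-orbit speed at r₁ (v² = μ(2/r − 1/a)): v_p = √[μ(2/r₁ − 1/a_t)] = 34.9267 km/s.
First burn Δv₁ = |v_p − v₁| = 8.329 km/s.
At r₂, v₂ = √(μ/r₂) = 10.633 km/s.
Transfer-orbit speed at r₂: v_a = √[μ(2/r₂ − 1/a_t)] = 5.5820 km/s.
Second burn Δv₂ = |v₂ − v_a| = 5.051 km/s.
Total Δv = Δv₁ + Δv₂ = 13.38 km/s.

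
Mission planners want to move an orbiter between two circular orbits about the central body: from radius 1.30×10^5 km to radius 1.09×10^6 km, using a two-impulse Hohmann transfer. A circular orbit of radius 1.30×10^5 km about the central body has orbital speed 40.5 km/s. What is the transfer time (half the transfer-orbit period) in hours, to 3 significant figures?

t = 28.5 hours

From the circular-orbit relation v² = μ/r at r = 1.30×10^5 km: μ = v²r = (40.5)² × 1.30×10^5 = 2.13232×10^8 km³/s².
The Hohmann ellipse has a_t = (r₁ + r₂)/2 = 6.100×10^5 km.
Half the transfer-orbit period gives t = π√(a_t³/μ) = 1.025×10^5 s.
Converting: 1.025×10^5 s ÷ 3600 s/hour = 28.5 hours.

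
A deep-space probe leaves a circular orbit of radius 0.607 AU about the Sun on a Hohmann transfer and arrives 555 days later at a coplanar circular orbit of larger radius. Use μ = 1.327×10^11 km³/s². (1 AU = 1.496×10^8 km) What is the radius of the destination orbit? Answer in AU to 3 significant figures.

r₂ = 3.59 AU

In km: r₁ = 0.607 × 1.496×10^8 = 9.08072×10^7 km.
Transfer time t = 555 days = 4.7952×10^7 s, and t = π√(a_t³/μ).
So a_t = (μ t²/π²)^(1/3) = (1.327×10^11 × (4.7952×10^7)² / π²)^(1/3) = 3.1385×10^8 km.
Since a_t = (r₁ + r₂)/2, r₂ = 2a_t − r₁ = 2×3.1385×10^8 − 9.08072×10^7 = 5.368928×10^8 km.
In AU: r₂ = 5.368928×10^8 / 1.496×10^8 = 3.59 AU.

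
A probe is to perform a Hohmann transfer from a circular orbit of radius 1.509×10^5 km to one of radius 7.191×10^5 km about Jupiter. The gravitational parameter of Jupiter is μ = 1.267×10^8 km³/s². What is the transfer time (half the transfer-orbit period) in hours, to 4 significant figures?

t = 22.24 hours

Transfer-ellipse semi-major axis a_t = (r₁ + r₂)/2 = (1.509×10^5 + 7.191×10^5)/2 = 4.350×10^5 km.
Half the transfer-orbit period gives t = π√(a_t³/μ) = 80070 s.
Converting: 80070 s ÷ 3600 s/hour = 22.24 hours.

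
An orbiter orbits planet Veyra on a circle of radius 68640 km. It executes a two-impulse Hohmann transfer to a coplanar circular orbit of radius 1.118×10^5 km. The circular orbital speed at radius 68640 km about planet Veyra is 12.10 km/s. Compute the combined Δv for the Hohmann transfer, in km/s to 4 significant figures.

Δv = 2.581 km/s

From the circular-orbit relation v² = μ/r at r = 68640 km: μ = v²r = (12.10)² × 68640 = 1.00496×10^7 km³/s².
Semi-major axis of the transfer orbit: a_t = (68640 + 1.118×10^5)/2 = 90220 km.
Circular speed at r₁: v₁ = √(μ/r₁) = √(1.00496×10^7/68640) = 12.10 km/s.
On the transfer ellipse at r₁, vis-viva equation gives v_p = √[μ(2/r₁ − 1/a_t)] = 13.47 km/s.
First burn Δv₁ = |v_p − v₁| = 1.370 km/s.
At r₂, v₂ = √(μ/r₂) = 9.481 km/s.
Transfer-orbit speed at r₂: v_a = √[μ(2/r₂ − 1/a_t)] = 8.270 km/s.
Second burn Δv₂ = |v₂ − v_a| = 1.211 km/s.
Total Δv = Δv₁ + Δv₂ = 2.581 km/s.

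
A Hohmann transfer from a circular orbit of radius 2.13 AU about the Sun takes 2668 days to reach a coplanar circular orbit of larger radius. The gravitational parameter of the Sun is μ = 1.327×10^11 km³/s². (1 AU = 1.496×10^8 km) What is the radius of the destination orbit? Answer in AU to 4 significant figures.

r₂ = 9.821 AU

In km: r₁ = 2.13 × 1.496×10^8 = 3.18648×10^8 km.
Transfer time t = 2668 days = 2.305152×10^8 s, and t = π√(a_t³/μ).
So a_t = (μ t²/π²)^(1/3) = (1.327×10^11 × (2.305152×10^8)² / π²)^(1/3) = 8.9397×10^8 km.
Since a_t = (r₁ + r₂)/2, r₂ = 2a_t − r₁ = 2×8.9397×10^8 − 3.18648×10^8 = 1.469292×10^9 km.
In AU: r₂ = 1.469292×10^9 / 1.496×10^8 = 9.821 AU.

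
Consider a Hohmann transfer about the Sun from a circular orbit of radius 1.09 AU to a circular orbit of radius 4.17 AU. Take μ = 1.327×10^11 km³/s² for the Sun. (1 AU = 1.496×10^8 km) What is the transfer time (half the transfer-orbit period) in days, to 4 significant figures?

In km: r₁ = 1.09 × 1.496×10^8 = 1.63064×10^8 km; r₂ = 4.17 × 1.496×10^8 = 6.23832×10^8 km.
The Hohmann ellipse has a_t = (r₁ + r₂)/2 = 3.93448×10^8 km.
By Kepler's third law the transfer-orbit period is T = 2π√(a_t³/μ), so t = T/2 = 6.7305×10^7 s.
Converting: 6.7305×10^7 s ÷ 86400 s/day = 779.0 days.

t = 779.0 days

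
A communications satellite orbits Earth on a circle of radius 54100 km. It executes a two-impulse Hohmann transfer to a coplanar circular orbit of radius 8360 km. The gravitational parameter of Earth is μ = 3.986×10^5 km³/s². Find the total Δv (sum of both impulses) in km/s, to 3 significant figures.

Δv = 3.49 km/s

Transfer-ellipse semi-major axis a_t = (r₁ + r₂)/2 = (54100 + 8360)/2 = 31230 km.
Circular speed at r₁: v₁ = √(μ/r₁) = √(3.986×10^5/54100) = 2.714 km/s.
Transfer-orbit speed at r₁ (v² = μ(2/r − 1/a)): v_a = √[μ(2/r₁ − 1/a_t)] = 1.404 km/s.
First burn Δv₁ = |v_a − v₁| = 1.310 km/s.
At r₂, v₂ = √(μ/r₂) = 6.905 km/s.
Transfer-orbit speed at r₂: v_p = √[μ(2/r₂ − 1/a_t)] = 9.088 km/s.
Second burn Δv₂ = |v₂ − v_p| = 2.183 km/s.
Δv = Δv₁ + Δv₂ = 1.310 + 2.183 = 3.493 km/s.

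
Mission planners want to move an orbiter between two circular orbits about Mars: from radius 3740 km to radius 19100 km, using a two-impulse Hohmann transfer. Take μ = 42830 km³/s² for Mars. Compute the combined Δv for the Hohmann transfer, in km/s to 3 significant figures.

Transfer-ellipse semi-major axis a_t = (r₁ + r₂)/2 = (3740 + 19100)/2 = 11420 km.
At r₁ the circular-orbit speed is v₁ = √(μ/r₁) = 3.38406 km/s.
On the transfer ellipse at r₁, vis-viva gives v_p = √[μ(2/r₁ − 1/a_t)] = 4.37645 km/s.
First burn Δv₁ = |v_p − v₁| = 0.9924 km/s.
Circular speed at r₂: v₂ = √(μ/r₂) = 1.4975 km/s.
Transfer-orbit speed at r₂: v_a = √[μ(2/r₂ − 1/a_t)] = 0.85696 km/s.
Second burn Δv₂ = |v₂ − v_a| = 0.6405 km/s.
Δv = Δv₁ + Δv₂ = 0.9924 + 0.6405 = 1.633 km/s.

Δv = 1.63 km/s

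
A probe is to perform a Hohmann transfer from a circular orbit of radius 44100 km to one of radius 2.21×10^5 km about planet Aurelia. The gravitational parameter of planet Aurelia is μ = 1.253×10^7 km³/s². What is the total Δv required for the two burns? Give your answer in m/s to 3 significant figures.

The Hohmann ellipse has a_t = (r₁ + r₂)/2 = 1.3255×10^5 km.
Circular speed at r₁: v₁ = √(μ/r₁) = √(1.253×10^7/44100) = 16.856 km/s.
On the transfer ellipse at r₁, v² = μ(2/r − 1/a) gives v_p = √[μ(2/r₁ − 1/a_t)] = 21.765 km/s.
First burn Δv₁ = |v_p − v₁| = 4.909 km/s.
Circular speed at r₂: v₂ = √(μ/r₂) = 7.530 km/s.
Transfer-orbit speed at r₂: v_a = √[μ(2/r₂ − 1/a_t)] = 4.343 km/s.
Second burn Δv₂ = |v₂ − v_a| = 3.187 km/s.
Δv = Δv₁ + Δv₂ = 4.909 + 3.187 = 8.096 km/s.

Δv = 8100 m/s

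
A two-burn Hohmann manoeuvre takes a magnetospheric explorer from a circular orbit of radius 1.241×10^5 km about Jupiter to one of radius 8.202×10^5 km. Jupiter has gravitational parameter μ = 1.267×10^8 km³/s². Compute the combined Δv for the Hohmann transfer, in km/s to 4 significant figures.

Δv = 16.22 km/s

Semi-major axis of the transfer orbit: a_t = (1.241×10^5 + 8.202×10^5)/2 = 4.7215×10^5 km.
At r₁ the circular-orbit speed is v₁ = √(μ/r₁) = 31.95 km/s.
On the transfer ellipse at r₁, v² = μ(2/r − 1/a) gives v_p = √[μ(2/r₁ − 1/a_t)] = 42.11 km/s.
First burn Δv₁ = |v_p − v₁| = 10.16 km/s.
At r₂, v₂ = √(μ/r₂) = 12.429 km/s.
Transfer-orbit speed at r₂: v_a = √[μ(2/r₂ − 1/a_t)] = 6.3720 km/s.
Second burn Δv₂ = |v₂ − v_a| = 6.057 km/s.
Δv = Δv₁ + Δv₂ = 10.16 + 6.057 = 16.22 km/s.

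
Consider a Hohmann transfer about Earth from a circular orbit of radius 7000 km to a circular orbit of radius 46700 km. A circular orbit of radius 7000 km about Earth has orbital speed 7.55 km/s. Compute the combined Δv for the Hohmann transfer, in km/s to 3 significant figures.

From the circular-orbit relation v² = μ/r at r = 7000 km: μ = v²r = (7.55)² × 7000 = 3.99018×10^5 km³/s².
Transfer-ellipse semi-major axis a_t = (r₁ + r₂)/2 = (7000 + 46700)/2 = 26850 km.
At r₁ the circular-orbit speed is v₁ = √(μ/r₁) = 7.550 km/s.
Transfer-orbit speed at r₁ (vis-viva equation): v_p = √[μ(2/r₁ − 1/a_t)] = 9.957 km/s.
First burn Δv₁ = |v_p − v₁| = 2.407 km/s.
At r₂, v₂ = √(μ/r₂) = 2.9231 km/s.
Transfer-orbit speed at r₂: v_a = √[μ(2/r₂ − 1/a_t)] = 1.4925 km/s.
Second burn Δv₂ = |v₂ − v_a| = 1.431 km/s.
Δv = Δv₁ + Δv₂ = 2.407 + 1.431 = 3.838 km/s.

Δv = 3.84 km/s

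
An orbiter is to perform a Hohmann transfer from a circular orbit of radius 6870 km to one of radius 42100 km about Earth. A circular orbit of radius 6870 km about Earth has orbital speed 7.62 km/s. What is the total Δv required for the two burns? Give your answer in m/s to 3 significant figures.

From the circular-orbit relation v² = μ/r at r = 6870 km: μ = v²r = (7.62)² × 6870 = 3.98902×10^5 km³/s².
Transfer-ellipse semi-major axis a_t = (r₁ + r₂)/2 = (6870 + 42100)/2 = 24485 km.
Circular speed at r₁: v₁ = √(μ/r₁) = √(3.98902×10^5/6870) = 7.620 km/s.
On the transfer ellipse at r₁, vis-viva equation gives v_p = √[μ(2/r₁ − 1/a_t)] = 9.992 km/s.
First burn Δv₁ = |v_p − v₁| = 2.372 km/s.
Circular speed at r₂: v₂ = √(μ/r₂) = 3.078 km/s.
Transfer-orbit speed at r₂: v_a = √[μ(2/r₂ − 1/a_t)] = 1.630 km/s.
Second burn Δv₂ = |v₂ − v_a| = 1.448 km/s.
Δv = Δv₁ + Δv₂ = 2.372 + 1.448 = 3.820 km/s.

Δv = 3820 m/s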